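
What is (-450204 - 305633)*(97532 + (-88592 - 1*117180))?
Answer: 81811796880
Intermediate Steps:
(-450204 - 305633)*(97532 + (-88592 - 1*117180)) = -755837*(97532 + (-88592 - 117180)) = -755837*(97532 - 205772) = -755837*(-108240) = 81811796880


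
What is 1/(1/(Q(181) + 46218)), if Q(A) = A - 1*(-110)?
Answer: 46509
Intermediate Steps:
Q(A) = 110 + A (Q(A) = A + 110 = 110 + A)
1/(1/(Q(181) + 46218)) = 1/(1/((110 + 181) + 46218)) = 1/(1/(291 + 46218)) = 1/(1/46509) = 46509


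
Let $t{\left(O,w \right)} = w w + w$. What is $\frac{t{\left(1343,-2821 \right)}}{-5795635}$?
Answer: $- \frac{1591044}{1159127} \approx -1.3726$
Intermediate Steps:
$t{\left(O,w \right)} = w + w^{2}$ ($t{\left(O,w \right)} = w^{2} + w = w + w^{2}$)
$\frac{t{\left(1343,-2821 \right)}}{-5795635} = \frac{\left(-2821\right) \left(1 - 2821\right)}{-5795635} = \left(-2821\right) \left(-2820\right) \left(- \frac{1}{5795635}\right) = 7955220 \left(- \frac{1}{5795635}\right) = - \frac{1591044}{1159127}$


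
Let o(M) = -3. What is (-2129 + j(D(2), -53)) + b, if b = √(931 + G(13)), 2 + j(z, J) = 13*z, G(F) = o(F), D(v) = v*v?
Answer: -2079 + 4*√58 ≈ -2048.5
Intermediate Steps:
D(v) = v²
G(F) = -3
j(z, J) = -2 + 13*z
b = 4*√58 (b = √(931 - 3) = √928 = 4*√58 ≈ 30.463)
(-2129 + j(D(2), -53)) + b = (-2129 + (-2 + 13*2²)) + 4*√58 = (-2129 + (-2 + 13*4)) + 4*√58 = (-2129 + (-2 + 52)) + 4*√58 = (-2129 + 50) + 4*√58 = -2079 + 4*√58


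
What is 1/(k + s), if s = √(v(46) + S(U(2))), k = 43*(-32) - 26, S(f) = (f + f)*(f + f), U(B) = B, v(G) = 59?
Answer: -1402/1965529 - 5*√3/1965529 ≈ -0.00071770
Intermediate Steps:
S(f) = 4*f² (S(f) = (2*f)*(2*f) = 4*f²)
k = -1402 (k = -1376 - 26 = -1402)
s = 5*√3 (s = √(59 + 4*2²) = √(59 + 4*4) = √(59 + 16) = √75 = 5*√3 ≈ 8.6602)
1/(k + s) = 1/(-1402 + 5*√3)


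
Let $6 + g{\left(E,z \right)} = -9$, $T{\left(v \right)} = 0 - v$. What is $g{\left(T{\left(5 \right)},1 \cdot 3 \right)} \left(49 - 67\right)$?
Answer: $270$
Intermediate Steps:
$T{\left(v \right)} = - v$
$g{\left(E,z \right)} = -15$ ($g{\left(E,z \right)} = -6 - 9 = -15$)
$g{\left(T{\left(5 \right)},1 \cdot 3 \right)} \left(49 - 67\right) = - 15 \left(49 - 67\right) = \left(-15\right) \left(-18\right) = 270$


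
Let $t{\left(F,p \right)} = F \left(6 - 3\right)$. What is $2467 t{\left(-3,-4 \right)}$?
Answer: $-22203$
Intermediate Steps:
$t{\left(F,p \right)} = 3 F$ ($t{\left(F,p \right)} = F 3 = 3 F$)
$2467 t{\left(-3,-4 \right)} = 2467 \cdot 3 \left(-3\right) = 2467 \left(-9\right) = -22203$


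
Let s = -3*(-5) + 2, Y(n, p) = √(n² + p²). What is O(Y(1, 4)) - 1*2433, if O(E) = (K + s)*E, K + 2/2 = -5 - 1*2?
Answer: -2433 + 9*√17 ≈ -2395.9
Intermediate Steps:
s = 17 (s = 15 + 2 = 17)
K = -8 (K = -1 + (-5 - 1*2) = -1 + (-5 - 2) = -1 - 7 = -8)
O(E) = 9*E (O(E) = (-8 + 17)*E = 9*E)
O(Y(1, 4)) - 1*2433 = 9*√(1² + 4²) - 1*2433 = 9*√(1 + 16) - 2433 = 9*√17 - 2433 = -2433 + 9*√17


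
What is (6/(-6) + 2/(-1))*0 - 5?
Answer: -5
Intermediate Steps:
(6/(-6) + 2/(-1))*0 - 5 = (6*(-⅙) + 2*(-1))*0 - 5 = (-1 - 2)*0 - 5 = -3*0 - 5 = 0 - 5 = -5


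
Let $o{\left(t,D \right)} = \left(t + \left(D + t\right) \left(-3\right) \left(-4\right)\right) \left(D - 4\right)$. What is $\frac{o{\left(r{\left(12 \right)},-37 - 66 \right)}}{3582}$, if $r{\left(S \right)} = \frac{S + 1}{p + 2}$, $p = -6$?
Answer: $\frac{547091}{14328} \approx 38.183$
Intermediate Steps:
$r{\left(S \right)} = - \frac{1}{4} - \frac{S}{4}$ ($r{\left(S \right)} = \frac{S + 1}{-6 + 2} = \frac{1 + S}{-4} = \left(1 + S\right) \left(- \frac{1}{4}\right) = - \frac{1}{4} - \frac{S}{4}$)
$o{\left(t,D \right)} = \left(-4 + D\right) \left(12 D + 13 t\right)$ ($o{\left(t,D \right)} = \left(t + \left(- 3 D - 3 t\right) \left(-4\right)\right) \left(-4 + D\right) = \left(t + \left(12 D + 12 t\right)\right) \left(-4 + D\right) = \left(12 D + 13 t\right) \left(-4 + D\right) = \left(-4 + D\right) \left(12 D + 13 t\right)$)
$\frac{o{\left(r{\left(12 \right)},-37 - 66 \right)}}{3582} = \frac{- 52 \left(- \frac{1}{4} - 3\right) - 48 \left(-37 - 66\right) + 12 \left(-37 - 66\right)^{2} + 13 \left(-37 - 66\right) \left(- \frac{1}{4} - 3\right)}{3582} = \left(- 52 \left(- \frac{1}{4} - 3\right) - 48 \left(-37 - 66\right) + 12 \left(-37 - 66\right)^{2} + 13 \left(-37 - 66\right) \left(- \frac{1}{4} - 3\right)\right) \frac{1}{3582} = \left(\left(-52\right) \left(- \frac{13}{4}\right) - -4944 + 12 \left(-103\right)^{2} + 13 \left(-103\right) \left(- \frac{13}{4}\right)\right) \frac{1}{3582} = \left(169 + 4944 + 12 \cdot 10609 + \frac{17407}{4}\right) \frac{1}{3582} = \left(169 + 4944 + 127308 + \frac{17407}{4}\right) \frac{1}{3582} = \frac{547091}{4} \cdot \frac{1}{3582} = \frac{547091}{14328}$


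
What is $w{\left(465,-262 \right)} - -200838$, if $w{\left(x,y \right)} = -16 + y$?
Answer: $200560$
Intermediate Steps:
$w{\left(465,-262 \right)} - -200838 = \left(-16 - 262\right) - -200838 = -278 + 200838 = 200560$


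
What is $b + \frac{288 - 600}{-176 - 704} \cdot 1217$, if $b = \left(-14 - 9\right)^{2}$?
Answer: $\frac{105653}{110} \approx 960.48$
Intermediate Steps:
$b = 529$ ($b = \left(-23\right)^{2} = 529$)
$b + \frac{288 - 600}{-176 - 704} \cdot 1217 = 529 + \frac{288 - 600}{-176 - 704} \cdot 1217 = 529 + - \frac{312}{-880} \cdot 1217 = 529 + \left(-312\right) \left(- \frac{1}{880}\right) 1217 = 529 + \frac{39}{110} \cdot 1217 = 529 + \frac{47463}{110} = \frac{105653}{110}$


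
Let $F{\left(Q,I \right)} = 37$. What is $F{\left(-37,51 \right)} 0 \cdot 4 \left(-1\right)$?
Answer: $0$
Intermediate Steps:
$F{\left(-37,51 \right)} 0 \cdot 4 \left(-1\right) = 37 \cdot 0 \cdot 4 \left(-1\right) = 37 \cdot 0 \left(-1\right) = 37 \cdot 0 = 0$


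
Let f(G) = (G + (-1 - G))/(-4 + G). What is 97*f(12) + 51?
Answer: 311/8 ≈ 38.875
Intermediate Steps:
f(G) = -1/(-4 + G)
97*f(12) + 51 = 97*(-1/(-4 + 12)) + 51 = 97*(-1/8) + 51 = 97*(-1*⅛) + 51 = 97*(-⅛) + 51 = -97/8 + 51 = 311/8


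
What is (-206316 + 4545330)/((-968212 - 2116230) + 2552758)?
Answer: -723169/88614 ≈ -8.1609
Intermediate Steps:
(-206316 + 4545330)/((-968212 - 2116230) + 2552758) = 4339014/(-3084442 + 2552758) = 4339014/(-531684) = 4339014*(-1/531684) = -723169/88614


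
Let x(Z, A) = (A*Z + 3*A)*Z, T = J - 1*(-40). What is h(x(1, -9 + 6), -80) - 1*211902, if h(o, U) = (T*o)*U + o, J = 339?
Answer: 151926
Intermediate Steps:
T = 379 (T = 339 - 1*(-40) = 339 + 40 = 379)
x(Z, A) = Z*(3*A + A*Z) (x(Z, A) = (3*A + A*Z)*Z = Z*(3*A + A*Z))
h(o, U) = o + 379*U*o (h(o, U) = (379*o)*U + o = 379*U*o + o = o + 379*U*o)
h(x(1, -9 + 6), -80) - 1*211902 = ((-9 + 6)*1*(3 + 1))*(1 + 379*(-80)) - 1*211902 = (-3*1*4)*(1 - 30320) - 211902 = -12*(-30319) - 211902 = 363828 - 211902 = 151926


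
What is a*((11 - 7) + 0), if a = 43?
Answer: 172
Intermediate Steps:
a*((11 - 7) + 0) = 43*((11 - 7) + 0) = 43*(4 + 0) = 43*4 = 172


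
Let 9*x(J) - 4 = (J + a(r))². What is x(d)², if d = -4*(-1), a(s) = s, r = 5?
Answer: 7225/81 ≈ 89.198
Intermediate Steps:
d = 4
x(J) = 4/9 + (5 + J)²/9 (x(J) = 4/9 + (J + 5)²/9 = 4/9 + (5 + J)²/9)
x(d)² = (4/9 + (5 + 4)²/9)² = (4/9 + (⅑)*9²)² = (4/9 + (⅑)*81)² = (4/9 + 9)² = (85/9)² = 7225/81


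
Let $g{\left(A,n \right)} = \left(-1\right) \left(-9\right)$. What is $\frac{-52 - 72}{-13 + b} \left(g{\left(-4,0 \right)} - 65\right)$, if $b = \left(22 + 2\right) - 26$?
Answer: $- \frac{6944}{15} \approx -462.93$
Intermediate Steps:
$g{\left(A,n \right)} = 9$
$b = -2$ ($b = 24 - 26 = -2$)
$\frac{-52 - 72}{-13 + b} \left(g{\left(-4,0 \right)} - 65\right) = \frac{-52 - 72}{-13 - 2} \left(9 - 65\right) = - \frac{124}{-15} \left(-56\right) = \left(-124\right) \left(- \frac{1}{15}\right) \left(-56\right) = \frac{124}{15} \left(-56\right) = - \frac{6944}{15}$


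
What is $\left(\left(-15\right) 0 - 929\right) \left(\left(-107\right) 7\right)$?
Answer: $695821$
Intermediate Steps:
$\left(\left(-15\right) 0 - 929\right) \left(\left(-107\right) 7\right) = \left(0 - 929\right) \left(-749\right) = \left(-929\right) \left(-749\right) = 695821$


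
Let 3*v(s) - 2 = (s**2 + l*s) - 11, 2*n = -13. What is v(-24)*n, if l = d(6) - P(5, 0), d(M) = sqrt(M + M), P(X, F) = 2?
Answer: -2665/2 + 104*sqrt(3) ≈ -1152.4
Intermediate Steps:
n = -13/2 (n = (1/2)*(-13) = -13/2 ≈ -6.5000)
d(M) = sqrt(2)*sqrt(M) (d(M) = sqrt(2*M) = sqrt(2)*sqrt(M))
l = -2 + 2*sqrt(3) (l = sqrt(2)*sqrt(6) - 1*2 = 2*sqrt(3) - 2 = -2 + 2*sqrt(3) ≈ 1.4641)
v(s) = -3 + s**2/3 + s*(-2 + 2*sqrt(3))/3 (v(s) = 2/3 + ((s**2 + (-2 + 2*sqrt(3))*s) - 11)/3 = 2/3 + ((s**2 + s*(-2 + 2*sqrt(3))) - 11)/3 = 2/3 + (-11 + s**2 + s*(-2 + 2*sqrt(3)))/3 = 2/3 + (-11/3 + s**2/3 + s*(-2 + 2*sqrt(3))/3) = -3 + s**2/3 + s*(-2 + 2*sqrt(3))/3)
v(-24)*n = (-3 + (1/3)*(-24)**2 - 2/3*(-24)*(1 - sqrt(3)))*(-13/2) = (-3 + (1/3)*576 + (16 - 16*sqrt(3)))*(-13/2) = (-3 + 192 + (16 - 16*sqrt(3)))*(-13/2) = (205 - 16*sqrt(3))*(-13/2) = -2665/2 + 104*sqrt(3)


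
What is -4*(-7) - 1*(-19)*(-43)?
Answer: -789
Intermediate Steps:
-4*(-7) - 1*(-19)*(-43) = 28 + 19*(-43) = 28 - 817 = -789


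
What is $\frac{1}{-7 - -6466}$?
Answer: $\frac{1}{6459} \approx 0.00015482$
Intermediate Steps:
$\frac{1}{-7 - -6466} = \frac{1}{-7 + 6466} = \frac{1}{6459}$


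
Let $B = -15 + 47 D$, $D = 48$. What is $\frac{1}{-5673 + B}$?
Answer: $- \frac{1}{3432} \approx -0.00029138$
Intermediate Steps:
$B = 2241$ ($B = -15 + 47 \cdot 48 = -15 + 2256 = 2241$)
$\frac{1}{-5673 + B} = \frac{1}{-5673 + 2241} = \frac{1}{-3432} = - \frac{1}{3432}$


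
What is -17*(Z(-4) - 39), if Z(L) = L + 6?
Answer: 629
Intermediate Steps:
Z(L) = 6 + L
-17*(Z(-4) - 39) = -17*((6 - 4) - 39) = -17*(2 - 39) = -17*(-37) = 629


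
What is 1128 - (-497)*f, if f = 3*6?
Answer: 10074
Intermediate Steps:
f = 18
1128 - (-497)*f = 1128 - (-497)*18 = 1128 - 1*(-8946) = 1128 + 8946 = 10074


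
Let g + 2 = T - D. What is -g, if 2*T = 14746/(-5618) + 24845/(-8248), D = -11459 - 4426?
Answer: -735844162003/46337264 ≈ -15880.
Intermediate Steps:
D = -15885
T = -130602109/46337264 (T = (14746/(-5618) + 24845/(-8248))/2 = (14746*(-1/5618) + 24845*(-1/8248))/2 = (-7373/2809 - 24845/8248)/2 = (1/2)*(-130602109/23168632) = -130602109/46337264 ≈ -2.8185)
g = 735844162003/46337264 (g = -2 + (-130602109/46337264 - 1*(-15885)) = -2 + (-130602109/46337264 + 15885) = -2 + 735936836531/46337264 = 735844162003/46337264 ≈ 15880.)
-g = -1*735844162003/46337264 = -735844162003/46337264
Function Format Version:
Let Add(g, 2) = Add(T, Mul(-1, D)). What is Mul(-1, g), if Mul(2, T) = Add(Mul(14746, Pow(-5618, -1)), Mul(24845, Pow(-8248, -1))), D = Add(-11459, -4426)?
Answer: Rational(-735844162003, 46337264) ≈ -15880.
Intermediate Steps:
D = -15885
T = Rational(-130602109, 46337264) (T = Mul(Rational(1, 2), Add(Mul(14746, Pow(-5618, -1)), Mul(24845, Pow(-8248, -1)))) = Mul(Rational(1, 2), Add(Mul(14746, Rational(-1, 5618)), Mul(24845, Rational(-1, 8248)))) = Mul(Rational(1, 2), Add(Rational(-7373, 2809), Rational(-24845, 8248))) = Mul(Rational(1, 2), Rational(-130602109, 23168632)) = Rational(-130602109, 46337264) ≈ -2.8185)
g = Rational(735844162003, 46337264) (g = Add(-2, Add(Rational(-130602109, 46337264), Mul(-1, -15885))) = Add(-2, Add(Rational(-130602109, 46337264), 15885)) = Add(-2, Rational(735936836531, 46337264)) = Rational(735844162003, 46337264) ≈ 15880.)
Mul(-1, g) = Mul(-1, Rational(735844162003, 46337264)) = Rational(-735844162003, 46337264)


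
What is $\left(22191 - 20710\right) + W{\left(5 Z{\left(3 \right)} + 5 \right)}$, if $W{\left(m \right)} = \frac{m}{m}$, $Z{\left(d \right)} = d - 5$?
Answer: $1482$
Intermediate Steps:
$Z{\left(d \right)} = -5 + d$
$W{\left(m \right)} = 1$
$\left(22191 - 20710\right) + W{\left(5 Z{\left(3 \right)} + 5 \right)} = \left(22191 - 20710\right) + 1 = 1481 + 1 = 1482$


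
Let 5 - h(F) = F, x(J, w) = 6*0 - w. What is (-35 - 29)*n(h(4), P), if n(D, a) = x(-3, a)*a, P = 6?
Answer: 2304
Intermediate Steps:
x(J, w) = -w (x(J, w) = 0 - w = -w)
h(F) = 5 - F
n(D, a) = -a² (n(D, a) = (-a)*a = -a²)
(-35 - 29)*n(h(4), P) = (-35 - 29)*(-1*6²) = -(-64)*36 = -64*(-36) = 2304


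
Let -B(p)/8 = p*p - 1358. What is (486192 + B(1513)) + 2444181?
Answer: -15372115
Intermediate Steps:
B(p) = 10864 - 8*p² (B(p) = -8*(p*p - 1358) = -8*(p² - 1358) = -8*(-1358 + p²) = 10864 - 8*p²)
(486192 + B(1513)) + 2444181 = (486192 + (10864 - 8*1513²)) + 2444181 = (486192 + (10864 - 8*2289169)) + 2444181 = (486192 + (10864 - 18313352)) + 2444181 = (486192 - 18302488) + 2444181 = -17816296 + 2444181 = -15372115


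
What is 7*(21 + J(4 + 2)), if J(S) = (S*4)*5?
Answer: 987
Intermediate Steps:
J(S) = 20*S (J(S) = (4*S)*5 = 20*S)
7*(21 + J(4 + 2)) = 7*(21 + 20*(4 + 2)) = 7*(21 + 20*6) = 7*(21 + 120) = 7*141 = 987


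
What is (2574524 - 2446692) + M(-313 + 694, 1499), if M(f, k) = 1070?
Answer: 128902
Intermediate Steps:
(2574524 - 2446692) + M(-313 + 694, 1499) = (2574524 - 2446692) + 1070 = 127832 + 1070 = 128902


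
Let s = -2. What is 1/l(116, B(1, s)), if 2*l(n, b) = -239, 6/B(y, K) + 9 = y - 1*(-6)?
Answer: -2/239 ≈ -0.0083682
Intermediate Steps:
B(y, K) = 6/(-3 + y) (B(y, K) = 6/(-9 + (y - 1*(-6))) = 6/(-9 + (y + 6)) = 6/(-9 + (6 + y)) = 6/(-3 + y))
l(n, b) = -239/2 (l(n, b) = (½)*(-239) = -239/2)
1/l(116, B(1, s)) = 1/(-239/2) = -2/239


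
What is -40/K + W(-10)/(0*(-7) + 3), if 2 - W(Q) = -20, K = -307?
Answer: 6874/921 ≈ 7.4636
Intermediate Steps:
W(Q) = 22 (W(Q) = 2 - 1*(-20) = 2 + 20 = 22)
-40/K + W(-10)/(0*(-7) + 3) = -40/(-307) + 22/(0*(-7) + 3) = -40*(-1/307) + 22/(0 + 3) = 40/307 + 22/3 = 6874/921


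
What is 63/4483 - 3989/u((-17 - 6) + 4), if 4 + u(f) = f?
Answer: 17884136/103109 ≈ 173.45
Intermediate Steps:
u(f) = -4 + f
63/4483 - 3989/u((-17 - 6) + 4) = 63/4483 - 3989/(-4 + ((-17 - 6) + 4)) = 63*(1/4483) - 3989/(-4 + (-23 + 4)) = 63/4483 - 3989/(-4 - 19) = 63/4483 - 3989/(-23) = 63/4483 - 3989*(-1/23) = 63/4483 + 3989/23 = 17884136/103109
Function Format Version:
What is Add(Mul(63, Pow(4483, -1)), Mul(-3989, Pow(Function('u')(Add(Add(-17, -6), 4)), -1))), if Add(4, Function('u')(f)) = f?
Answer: Rational(17884136, 103109) ≈ 173.45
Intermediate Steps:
Function('u')(f) = Add(-4, f)
Add(Mul(63, Pow(4483, -1)), Mul(-3989, Pow(Function('u')(Add(Add(-17, -6), 4)), -1))) = Add(Mul(63, Pow(4483, -1)), Mul(-3989, Pow(Add(-4, Add(Add(-17, -6), 4)), -1))) = Add(Mul(63, Rational(1, 4483)), Mul(-3989, Pow(Add(-4, Add(-23, 4)), -1))) = Add(Rational(63, 4483), Mul(-3989, Pow(Add(-4, -19), -1))) = Add(Rational(63, 4483), Mul(-3989, Pow(-23, -1))) = Add(Rational(63, 4483), Mul(-3989, Rational(-1, 23))) = Add(Rational(63, 4483), Rational(3989, 23)) = Rational(17884136, 103109)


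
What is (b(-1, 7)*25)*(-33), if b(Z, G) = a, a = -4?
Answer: 3300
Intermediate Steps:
b(Z, G) = -4
(b(-1, 7)*25)*(-33) = -4*25*(-33) = -100*(-33) = 3300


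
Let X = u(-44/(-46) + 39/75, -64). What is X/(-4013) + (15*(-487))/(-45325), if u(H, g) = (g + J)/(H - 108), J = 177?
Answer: 359703182618/2228179384095 ≈ 0.16143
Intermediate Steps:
u(H, g) = (177 + g)/(-108 + H) (u(H, g) = (g + 177)/(H - 108) = (177 + g)/(-108 + H))
X = -64975/61251 (X = (177 - 64)/(-108 + (-44/(-46) + 39/75)) = 113/(-108 + (-44*(-1/46) + 39*(1/75))) = 113/(-108 + (22/23 + 13/25)) = 113/(-108 + 849/575) = 113/(-61251/575) = -575/61251*113 = -64975/61251 ≈ -1.0608)
X/(-4013) + (15*(-487))/(-45325) = -64975/61251/(-4013) + (15*(-487))/(-45325) = -64975/61251*(-1/4013) - 7305*(-1/45325) = 64975/245800263 + 1461/9065 = 359703182618/2228179384095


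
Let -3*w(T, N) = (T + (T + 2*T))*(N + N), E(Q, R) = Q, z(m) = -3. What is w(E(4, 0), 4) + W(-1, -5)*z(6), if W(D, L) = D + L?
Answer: -74/3 ≈ -24.667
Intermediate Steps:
w(T, N) = -8*N*T/3 (w(T, N) = -(T + (T + 2*T))*(N + N)/3 = -(T + 3*T)*2*N/3 = -4*T*2*N/3 = -8*N*T/3)
w(E(4, 0), 4) + W(-1, -5)*z(6) = -8/3*4*4 + (-1 - 5)*(-3) = -128/3 - 6*(-3) = -128/3 + 18 = -74/3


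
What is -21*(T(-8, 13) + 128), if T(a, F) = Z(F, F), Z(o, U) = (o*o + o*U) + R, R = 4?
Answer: -9870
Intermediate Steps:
Z(o, U) = 4 + o² + U*o (Z(o, U) = (o*o + o*U) + 4 = (o² + U*o) + 4 = 4 + o² + U*o)
T(a, F) = 4 + 2*F² (T(a, F) = 4 + F² + F*F = 4 + F² + F² = 4 + 2*F²)
-21*(T(-8, 13) + 128) = -21*((4 + 2*13²) + 128) = -21*((4 + 2*169) + 128) = -21*((4 + 338) + 128) = -21*(342 + 128) = -21*470 = -9870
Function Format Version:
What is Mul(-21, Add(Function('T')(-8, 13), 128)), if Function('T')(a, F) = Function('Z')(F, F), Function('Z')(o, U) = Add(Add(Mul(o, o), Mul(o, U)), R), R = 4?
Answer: -9870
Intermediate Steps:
Function('Z')(o, U) = Add(4, Pow(o, 2), Mul(U, o)) (Function('Z')(o, U) = Add(Add(Mul(o, o), Mul(o, U)), 4) = Add(Add(Pow(o, 2), Mul(U, o)), 4) = Add(4, Pow(o, 2), Mul(U, o)))
Function('T')(a, F) = Add(4, Mul(2, Pow(F, 2))) (Function('T')(a, F) = Add(4, Pow(F, 2), Mul(F, F)) = Add(4, Pow(F, 2), Pow(F, 2)) = Add(4, Mul(2, Pow(F, 2))))
Mul(-21, Add(Function('T')(-8, 13), 128)) = Mul(-21, Add(Add(4, Mul(2, Pow(13, 2))), 128)) = Mul(-21, Add(Add(4, Mul(2, 169)), 128)) = Mul(-21, Add(Add(4, 338), 128)) = Mul(-21, Add(342, 128)) = Mul(-21, 470) = -9870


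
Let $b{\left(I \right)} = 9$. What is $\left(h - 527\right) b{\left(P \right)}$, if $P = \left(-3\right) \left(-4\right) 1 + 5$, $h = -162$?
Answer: $-6201$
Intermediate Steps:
$P = 17$ ($P = 12 \cdot 1 + 5 = 12 + 5 = 17$)
$\left(h - 527\right) b{\left(P \right)} = \left(-162 - 527\right) 9 = \left(-689\right) 9 = -6201$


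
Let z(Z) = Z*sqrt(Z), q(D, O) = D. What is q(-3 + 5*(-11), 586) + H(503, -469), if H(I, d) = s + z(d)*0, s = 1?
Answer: -57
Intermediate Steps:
z(Z) = Z**(3/2)
H(I, d) = 1 (H(I, d) = 1 + d**(3/2)*0 = 1 + 0 = 1)
q(-3 + 5*(-11), 586) + H(503, -469) = (-3 + 5*(-11)) + 1 = (-3 - 55) + 1 = -58 + 1 = -57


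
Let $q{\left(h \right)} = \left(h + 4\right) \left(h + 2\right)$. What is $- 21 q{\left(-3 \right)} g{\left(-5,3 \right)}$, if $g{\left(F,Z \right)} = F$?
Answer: $-105$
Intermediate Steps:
$q{\left(h \right)} = \left(2 + h\right) \left(4 + h\right)$ ($q{\left(h \right)} = \left(4 + h\right) \left(2 + h\right) = \left(2 + h\right) \left(4 + h\right)$)
$- 21 q{\left(-3 \right)} g{\left(-5,3 \right)} = - 21 \left(8 + \left(-3\right)^{2} + 6 \left(-3\right)\right) \left(-5\right) = - 21 \left(8 + 9 - 18\right) \left(-5\right) = \left(-21\right) \left(-1\right) \left(-5\right) = 21 \left(-5\right) = -105$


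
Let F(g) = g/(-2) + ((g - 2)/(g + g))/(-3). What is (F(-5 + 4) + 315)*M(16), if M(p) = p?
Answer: 5040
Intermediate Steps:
F(g) = -g/2 - (-2 + g)/(6*g) (F(g) = g*(-½) + ((-2 + g)/((2*g)))*(-⅓) = -g/2 + ((-2 + g)*(1/(2*g)))*(-⅓) = -g/2 + ((-2 + g)/(2*g))*(-⅓) = -g/2 - (-2 + g)/(6*g))
(F(-5 + 4) + 315)*M(16) = ((2 - (-5 + 4) - 3*(-5 + 4)²)/(6*(-5 + 4)) + 315)*16 = ((⅙)*(2 - 1*(-1) - 3*(-1)²)/(-1) + 315)*16 = ((⅙)*(-1)*(2 + 1 - 3*1) + 315)*16 = ((⅙)*(-1)*(2 + 1 - 3) + 315)*16 = ((⅙)*(-1)*0 + 315)*16 = (0 + 315)*16 = 315*16 = 5040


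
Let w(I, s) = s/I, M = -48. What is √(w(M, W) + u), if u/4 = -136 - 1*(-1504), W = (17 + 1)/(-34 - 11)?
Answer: √19699230/60 ≈ 73.973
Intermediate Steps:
W = -⅖ (W = 18/(-45) = 18*(-1/45) = -⅖ ≈ -0.40000)
u = 5472 (u = 4*(-136 - 1*(-1504)) = 4*(-136 + 1504) = 4*1368 = 5472)
√(w(M, W) + u) = √(-⅖/(-48) + 5472) = √(-⅖*(-1/48) + 5472) = √(1/120 + 5472) = √(656641/120) = √19699230/60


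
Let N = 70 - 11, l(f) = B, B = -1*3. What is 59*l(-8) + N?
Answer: -118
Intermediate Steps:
B = -3
l(f) = -3
N = 59
59*l(-8) + N = 59*(-3) + 59 = -177 + 59 = -118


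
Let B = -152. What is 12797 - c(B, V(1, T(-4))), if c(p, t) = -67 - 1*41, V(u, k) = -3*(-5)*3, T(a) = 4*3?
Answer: 12905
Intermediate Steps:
T(a) = 12
V(u, k) = 45 (V(u, k) = 15*3 = 45)
c(p, t) = -108 (c(p, t) = -67 - 41 = -108)
12797 - c(B, V(1, T(-4))) = 12797 - 1*(-108) = 12797 + 108 = 12905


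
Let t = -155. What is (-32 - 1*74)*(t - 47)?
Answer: 21412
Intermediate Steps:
(-32 - 1*74)*(t - 47) = (-32 - 1*74)*(-155 - 47) = (-32 - 74)*(-202) = -106*(-202) = 21412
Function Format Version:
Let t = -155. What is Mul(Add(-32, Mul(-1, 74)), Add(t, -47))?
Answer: 21412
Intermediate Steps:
Mul(Add(-32, Mul(-1, 74)), Add(t, -47)) = Mul(Add(-32, Mul(-1, 74)), Add(-155, -47)) = Mul(Add(-32, -74), -202) = Mul(-106, -202) = 21412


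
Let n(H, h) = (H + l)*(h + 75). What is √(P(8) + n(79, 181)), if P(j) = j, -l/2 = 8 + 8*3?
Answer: 2*√962 ≈ 62.032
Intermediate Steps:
l = -64 (l = -2*(8 + 8*3) = -2*(8 + 24) = -2*32 = -64)
n(H, h) = (-64 + H)*(75 + h) (n(H, h) = (H - 64)*(h + 75) = (-64 + H)*(75 + h))
√(P(8) + n(79, 181)) = √(8 + (-4800 - 64*181 + 75*79 + 79*181)) = √(8 + (-4800 - 11584 + 5925 + 14299)) = √(8 + 3840) = √3848 = 2*√962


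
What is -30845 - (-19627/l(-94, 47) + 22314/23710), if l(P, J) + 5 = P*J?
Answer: -1617629267421/52434665 ≈ -30850.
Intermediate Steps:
l(P, J) = -5 + J*P (l(P, J) = -5 + P*J = -5 + J*P)
-30845 - (-19627/l(-94, 47) + 22314/23710) = -30845 - (-19627/(-5 + 47*(-94)) + 22314/23710) = -30845 - (-19627/(-5 - 4418) + 22314*(1/23710)) = -30845 - (-19627/(-4423) + 11157/11855) = -30845 - (-19627*(-1/4423) + 11157/11855) = -30845 - (19627/4423 + 11157/11855) = -30845 - 1*282025496/52434665 = -30845 - 282025496/52434665 = -1617629267421/52434665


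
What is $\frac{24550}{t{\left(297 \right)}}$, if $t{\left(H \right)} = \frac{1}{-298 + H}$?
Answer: $-24550$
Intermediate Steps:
$\frac{24550}{t{\left(297 \right)}} = \frac{24550}{\frac{1}{-298 + 297}} = \frac{24550}{\frac{1}{-1}} = \frac{24550}{-1} = 24550 \left(-1\right) = -24550$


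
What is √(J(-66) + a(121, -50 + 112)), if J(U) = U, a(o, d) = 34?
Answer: 4*I*√2 ≈ 5.6569*I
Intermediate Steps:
√(J(-66) + a(121, -50 + 112)) = √(-66 + 34) = √(-32) = 4*I*√2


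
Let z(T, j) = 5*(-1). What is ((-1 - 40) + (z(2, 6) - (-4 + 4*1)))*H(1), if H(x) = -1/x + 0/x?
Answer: 46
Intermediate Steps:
z(T, j) = -5
H(x) = -1/x (H(x) = -1/x + 0 = -1/x)
((-1 - 40) + (z(2, 6) - (-4 + 4*1)))*H(1) = ((-1 - 40) + (-5 - (-4 + 4*1)))*(-1/1) = (-41 + (-5 - (-4 + 4)))*(-1*1) = (-41 + (-5 - 1*0))*(-1) = (-41 + (-5 + 0))*(-1) = (-41 - 5)*(-1) = -46*(-1) = 46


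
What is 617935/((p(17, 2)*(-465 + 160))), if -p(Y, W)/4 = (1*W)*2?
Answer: 123587/976 ≈ 126.63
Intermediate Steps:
p(Y, W) = -8*W (p(Y, W) = -4*1*W*2 = -4*W*2 = -8*W)
617935/((p(17, 2)*(-465 + 160))) = 617935/(((-8*2)*(-465 + 160))) = 617935/((-16*(-305))) = 617935/4880 = 617935*(1/4880) = 123587/976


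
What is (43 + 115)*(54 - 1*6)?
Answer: 7584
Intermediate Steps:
(43 + 115)*(54 - 1*6) = 158*(54 - 6) = 158*48 = 7584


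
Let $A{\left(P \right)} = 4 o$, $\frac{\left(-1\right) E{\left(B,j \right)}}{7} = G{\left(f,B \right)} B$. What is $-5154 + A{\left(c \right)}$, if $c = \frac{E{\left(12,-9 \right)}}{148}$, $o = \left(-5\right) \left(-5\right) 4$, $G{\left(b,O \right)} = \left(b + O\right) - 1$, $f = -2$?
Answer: $-4754$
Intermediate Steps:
$G{\left(b,O \right)} = -1 + O + b$ ($G{\left(b,O \right)} = \left(O + b\right) - 1 = -1 + O + b$)
$o = 100$ ($o = 25 \cdot 4 = 100$)
$E{\left(B,j \right)} = - 7 B \left(-3 + B\right)$ ($E{\left(B,j \right)} = - 7 \left(-1 + B - 2\right) B = - 7 \left(-3 + B\right) B = - 7 B \left(-3 + B\right)$)
$c = - \frac{189}{37}$ ($c = \frac{7 \cdot 12 \left(3 - 12\right)}{148} = 7 \cdot 12 \left(3 - 12\right) \frac{1}{148} = 7 \cdot 12 \left(-9\right) \frac{1}{148} = \left(-756\right) \frac{1}{148} = - \frac{189}{37} \approx -5.1081$)
$A{\left(P \right)} = 400$ ($A{\left(P \right)} = 4 \cdot 100 = 400$)
$-5154 + A{\left(c \right)} = -5154 + 400 = -4754$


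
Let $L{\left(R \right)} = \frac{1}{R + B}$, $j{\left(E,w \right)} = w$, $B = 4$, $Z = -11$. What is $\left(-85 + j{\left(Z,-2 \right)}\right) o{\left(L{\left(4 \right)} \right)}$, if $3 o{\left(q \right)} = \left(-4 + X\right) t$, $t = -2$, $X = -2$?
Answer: $-348$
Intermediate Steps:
$L{\left(R \right)} = \frac{1}{4 + R}$ ($L{\left(R \right)} = \frac{1}{R + 4} = \frac{1}{4 + R}$)
$o{\left(q \right)} = 4$ ($o{\left(q \right)} = \frac{\left(-4 - 2\right) \left(-2\right)}{3} = \frac{\left(-6\right) \left(-2\right)}{3} = \frac{1}{3} \cdot 12 = 4$)
$\left(-85 + j{\left(Z,-2 \right)}\right) o{\left(L{\left(4 \right)} \right)} = \left(-85 - 2\right) 4 = \left(-87\right) 4 = -348$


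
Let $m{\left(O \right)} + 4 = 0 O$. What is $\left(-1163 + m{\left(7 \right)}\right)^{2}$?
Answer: $1361889$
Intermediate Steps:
$m{\left(O \right)} = -4$ ($m{\left(O \right)} = -4 + 0 O = -4 + 0 = -4$)
$\left(-1163 + m{\left(7 \right)}\right)^{2} = \left(-1163 - 4\right)^{2} = \left(-1167\right)^{2} = 1361889$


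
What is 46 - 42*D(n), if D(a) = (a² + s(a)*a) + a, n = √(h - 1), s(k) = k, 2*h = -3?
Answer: 256 - 21*I*√10 ≈ 256.0 - 66.408*I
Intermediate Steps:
h = -3/2 (h = (½)*(-3) = -3/2 ≈ -1.5000)
n = I*√10/2 (n = √(-3/2 - 1) = √(-5/2) = I*√10/2 ≈ 1.5811*I)
D(a) = a + 2*a² (D(a) = (a² + a*a) + a = (a² + a²) + a = 2*a² + a = a + 2*a²)
46 - 42*D(n) = 46 - 42*I*√10/2*(1 + 2*(I*√10/2)) = 46 - 42*I*√10/2*(1 + I*√10) = 46 - 21*I*√10*(1 + I*√10)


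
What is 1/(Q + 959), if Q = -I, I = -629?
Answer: 1/1588 ≈ 0.00062972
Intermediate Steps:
Q = 629 (Q = -1*(-629) = 629)
1/(Q + 959) = 1/(629 + 959) = 1/1588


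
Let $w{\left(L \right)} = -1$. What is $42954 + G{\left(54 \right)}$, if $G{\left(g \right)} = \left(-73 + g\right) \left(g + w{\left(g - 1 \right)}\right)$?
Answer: $41947$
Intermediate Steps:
$G{\left(g \right)} = \left(-1 + g\right) \left(-73 + g\right)$ ($G{\left(g \right)} = \left(-73 + g\right) \left(g - 1\right) = \left(-73 + g\right) \left(-1 + g\right) = \left(-1 + g\right) \left(-73 + g\right)$)
$42954 + G{\left(54 \right)} = 42954 + \left(73 + 54^{2} - 3996\right) = 42954 + \left(73 + 2916 - 3996\right) = 42954 - 1007 = 41947$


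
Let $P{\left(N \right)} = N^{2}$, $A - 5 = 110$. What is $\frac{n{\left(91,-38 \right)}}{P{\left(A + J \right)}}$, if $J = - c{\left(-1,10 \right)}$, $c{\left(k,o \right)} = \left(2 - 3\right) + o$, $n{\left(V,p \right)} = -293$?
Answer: $- \frac{293}{11236} \approx -0.026077$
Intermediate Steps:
$c{\left(k,o \right)} = -1 + o$
$A = 115$ ($A = 5 + 110 = 115$)
$J = -9$ ($J = - (-1 + 10) = \left(-1\right) 9 = -9$)
$\frac{n{\left(91,-38 \right)}}{P{\left(A + J \right)}} = - \frac{293}{\left(115 - 9\right)^{2}} = - \frac{293}{106^{2}} = - \frac{293}{11236}$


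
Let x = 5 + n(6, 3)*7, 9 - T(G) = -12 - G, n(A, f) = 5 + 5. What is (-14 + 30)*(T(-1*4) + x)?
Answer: 1472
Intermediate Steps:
n(A, f) = 10
T(G) = 21 + G (T(G) = 9 - (-12 - G) = 9 + (12 + G) = 21 + G)
x = 75 (x = 5 + 10*7 = 5 + 70 = 75)
(-14 + 30)*(T(-1*4) + x) = (-14 + 30)*((21 - 1*4) + 75) = 16*((21 - 4) + 75) = 16*(17 + 75) = 16*92 = 1472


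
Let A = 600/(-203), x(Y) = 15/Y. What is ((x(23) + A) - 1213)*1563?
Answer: -8868855876/4669 ≈ -1.8995e+6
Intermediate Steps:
A = -600/203 (A = 600*(-1/203) = -600/203 ≈ -2.9557)
((x(23) + A) - 1213)*1563 = ((15/23 - 600/203) - 1213)*1563 = (-10755/4669 - 1213)*1563 = -5674252/4669*1563 = -8868855876/4669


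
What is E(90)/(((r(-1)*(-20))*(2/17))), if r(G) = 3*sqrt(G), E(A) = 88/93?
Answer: 187*I/1395 ≈ 0.13405*I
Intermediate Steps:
E(A) = 88/93 (E(A) = 88*(1/93) = 88/93)
E(90)/(((r(-1)*(-20))*(2/17))) = 88/(93*((((3*sqrt(-1))*(-20))*(2/17)))) = 88/(93*((((3*I)*(-20))*(2*(1/17))))) = 88/(93*((-60*I*(2/17)))) = 88/(93*((-120*I/17))) = 88*(17*I/120)/93 = 187*I/1395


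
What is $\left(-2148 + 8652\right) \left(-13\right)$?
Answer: $-84552$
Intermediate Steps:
$\left(-2148 + 8652\right) \left(-13\right) = 6504 \left(-13\right) = -84552$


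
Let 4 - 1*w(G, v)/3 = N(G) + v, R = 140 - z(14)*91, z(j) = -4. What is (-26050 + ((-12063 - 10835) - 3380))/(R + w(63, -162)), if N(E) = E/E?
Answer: -52328/999 ≈ -52.380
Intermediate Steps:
N(E) = 1
R = 504 (R = 140 - (-4)*91 = 140 - 1*(-364) = 140 + 364 = 504)
w(G, v) = 9 - 3*v (w(G, v) = 12 - 3*(1 + v) = 12 + (-3 - 3*v) = 9 - 3*v)
(-26050 + ((-12063 - 10835) - 3380))/(R + w(63, -162)) = (-26050 + ((-12063 - 10835) - 3380))/(504 + (9 - 3*(-162))) = (-26050 + (-22898 - 3380))/(504 + (9 + 486)) = (-26050 - 26278)/(504 + 495) = -52328/999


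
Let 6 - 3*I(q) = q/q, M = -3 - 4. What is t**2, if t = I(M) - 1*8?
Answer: 361/9 ≈ 40.111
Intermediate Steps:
M = -7
I(q) = 5/3 (I(q) = 2 - q/(3*q) = 2 - 1/3*1 = 2 - 1/3 = 5/3)
t = -19/3 (t = 5/3 - 1*8 = 5/3 - 8 = -19/3 ≈ -6.3333)
t**2 = (-19/3)**2 = 361/9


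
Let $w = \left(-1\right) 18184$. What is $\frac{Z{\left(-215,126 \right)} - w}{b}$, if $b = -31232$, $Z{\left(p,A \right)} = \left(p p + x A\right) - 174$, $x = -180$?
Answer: $- \frac{41555}{31232} \approx -1.3305$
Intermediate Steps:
$w = -18184$
$Z{\left(p,A \right)} = -174 + p^{2} - 180 A$ ($Z{\left(p,A \right)} = \left(p p - 180 A\right) - 174 = \left(p^{2} - 180 A\right) - 174 = -174 + p^{2} - 180 A$)
$\frac{Z{\left(-215,126 \right)} - w}{b} = \frac{\left(-174 + \left(-215\right)^{2} - 22680\right) - -18184}{-31232} = \left(\left(-174 + 46225 - 22680\right) + 18184\right) \left(- \frac{1}{31232}\right) = \left(23371 + 18184\right) \left(- \frac{1}{31232}\right) = 41555 \left(- \frac{1}{31232}\right) = - \frac{41555}{31232}$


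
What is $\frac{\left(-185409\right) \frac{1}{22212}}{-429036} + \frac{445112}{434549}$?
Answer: $\frac{157106873972975}{153375640879184} \approx 1.0243$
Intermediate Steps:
$\frac{\left(-185409\right) \frac{1}{22212}}{-429036} + \frac{445112}{434549} = \left(-185409\right) \frac{1}{22212} \left(- \frac{1}{429036}\right) + 445112 \cdot \frac{1}{434549} = \left(- \frac{20601}{2468}\right) \left(- \frac{1}{429036}\right) + \frac{445112}{434549} = \frac{6867}{352953616} + \frac{445112}{434549} = \frac{157106873972975}{153375640879184}$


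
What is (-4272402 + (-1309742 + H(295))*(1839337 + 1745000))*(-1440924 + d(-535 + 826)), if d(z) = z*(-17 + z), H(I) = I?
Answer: 6388750170784568790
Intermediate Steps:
(-4272402 + (-1309742 + H(295))*(1839337 + 1745000))*(-1440924 + d(-535 + 826)) = (-4272402 + (-1309742 + 295)*(1839337 + 1745000))*(-1440924 + (-535 + 826)*(-17 + (-535 + 826))) = (-4272402 - 1309447*3584337)*(-1440924 + 291*(-17 + 291)) = (-4272402 - 4693499331639)*(-1440924 + 291*274) = -4693503604041*(-1440924 + 79734) = -4693503604041*(-1361190) = 6388750170784568790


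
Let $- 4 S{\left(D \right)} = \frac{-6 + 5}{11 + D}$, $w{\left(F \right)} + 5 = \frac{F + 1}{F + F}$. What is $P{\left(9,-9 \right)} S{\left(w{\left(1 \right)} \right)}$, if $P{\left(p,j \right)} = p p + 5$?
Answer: $\frac{43}{14} \approx 3.0714$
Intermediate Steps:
$P{\left(p,j \right)} = 5 + p^{2}$ ($P{\left(p,j \right)} = p^{2} + 5 = 5 + p^{2}$)
$w{\left(F \right)} = -5 + \frac{1 + F}{2 F}$ ($w{\left(F \right)} = -5 + \frac{F + 1}{F + F} = -5 + \frac{1 + F}{2 F}$)
$S{\left(D \right)} = \frac{1}{4 \left(11 + D\right)}$ ($S{\left(D \right)} = - \frac{\left(-6 + 5\right) \frac{1}{11 + D}}{4} = - \frac{\left(-1\right) \frac{1}{11 + D}}{4} = \frac{1}{4 \left(11 + D\right)}$)
$P{\left(9,-9 \right)} S{\left(w{\left(1 \right)} \right)} = \left(5 + 9^{2}\right) \frac{1}{4 \left(11 + \frac{1 - 9}{2 \cdot 1}\right)} = \left(5 + 81\right) \frac{1}{4 \left(11 + \frac{1}{2} \cdot 1 \left(1 - 9\right)\right)} = 86 \frac{1}{4 \left(11 + \frac{1}{2} \cdot 1 \left(-8\right)\right)} = 86 \frac{1}{4 \left(11 - 4\right)} = 86 \frac{1}{4 \cdot 7} = 86 \cdot \frac{1}{4} \cdot \frac{1}{7} = 86 \cdot \frac{1}{28} = \frac{43}{14}$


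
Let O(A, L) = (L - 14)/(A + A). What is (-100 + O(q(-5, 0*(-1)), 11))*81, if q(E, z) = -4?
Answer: -64557/8 ≈ -8069.6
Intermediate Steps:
O(A, L) = (-14 + L)/(2*A) (O(A, L) = (-14 + L)/((2*A)) = (-14 + L)*(1/(2*A)) = (-14 + L)/(2*A))
(-100 + O(q(-5, 0*(-1)), 11))*81 = (-100 + (½)*(-14 + 11)/(-4))*81 = (-100 + (½)*(-¼)*(-3))*81 = (-100 + 3/8)*81 = -797/8*81 = -64557/8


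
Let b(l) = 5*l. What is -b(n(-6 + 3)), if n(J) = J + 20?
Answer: -85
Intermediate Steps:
n(J) = 20 + J
-b(n(-6 + 3)) = -5*(20 + (-6 + 3)) = -5*(20 - 3) = -5*17 = -1*85 = -85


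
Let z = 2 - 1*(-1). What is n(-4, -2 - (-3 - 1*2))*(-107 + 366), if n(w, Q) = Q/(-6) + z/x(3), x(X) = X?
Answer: 259/2 ≈ 129.50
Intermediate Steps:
z = 3 (z = 2 + 1 = 3)
n(w, Q) = 1 - Q/6 (n(w, Q) = Q/(-6) + 3/3 = Q*(-⅙) + 3*(⅓) = -Q/6 + 1 = 1 - Q/6)
n(-4, -2 - (-3 - 1*2))*(-107 + 366) = (1 - (-2 - (-3 - 1*2))/6)*(-107 + 366) = (1 - (-2 - (-3 - 2))/6)*259 = (1 - (-2 - 1*(-5))/6)*259 = (1 - (-2 + 5)/6)*259 = (1 - ⅙*3)*259 = (1 - ½)*259 = (½)*259 = 259/2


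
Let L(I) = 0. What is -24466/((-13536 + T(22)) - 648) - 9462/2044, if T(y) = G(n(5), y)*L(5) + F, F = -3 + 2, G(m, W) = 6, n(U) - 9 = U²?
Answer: -42104983/14497070 ≈ -2.9044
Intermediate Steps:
n(U) = 9 + U²
F = -1
T(y) = -1 (T(y) = 6*0 - 1 = 0 - 1 = -1)
-24466/((-13536 + T(22)) - 648) - 9462/2044 = -24466/((-13536 - 1) - 648) - 9462/2044 = -24466/(-13537 - 648) - 9462*1/2044 = -24466/(-14185) - 4731/1022 = -24466*(-1/14185) - 4731/1022 = 24466/14185 - 4731/1022 = -42104983/14497070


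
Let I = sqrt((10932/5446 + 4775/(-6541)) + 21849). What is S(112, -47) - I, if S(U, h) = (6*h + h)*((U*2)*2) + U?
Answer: -147280 - 2*sqrt(1732928096903924221)/17811143 ≈ -1.4743e+5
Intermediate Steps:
S(U, h) = U + 28*U*h (S(U, h) = (7*h)*((2*U)*2) + U = (7*h)*(4*U) + U = 28*U*h + U = U + 28*U*h)
I = 2*sqrt(1732928096903924221)/17811143 (I = sqrt((10932*(1/5446) + 4775*(-1/6541)) + 21849) = sqrt((5466/2723 - 4775/6541) + 21849) = sqrt(22750781/17811143 + 21849) = sqrt(389178414188/17811143) = 2*sqrt(1732928096903924221)/17811143 ≈ 147.82)
S(112, -47) - I = 112*(1 + 28*(-47)) - 2*sqrt(1732928096903924221)/17811143 = 112*(1 - 1316) - 2*sqrt(1732928096903924221)/17811143 = 112*(-1315) - 2*sqrt(1732928096903924221)/17811143 = -147280 - 2*sqrt(1732928096903924221)/17811143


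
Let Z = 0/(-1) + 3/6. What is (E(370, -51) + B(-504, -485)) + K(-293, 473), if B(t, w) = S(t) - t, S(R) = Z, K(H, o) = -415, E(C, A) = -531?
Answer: -883/2 ≈ -441.50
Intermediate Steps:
Z = ½ (Z = 0*(-1) + 3*(⅙) = 0 + ½ = ½ ≈ 0.50000)
S(R) = ½
B(t, w) = ½ - t
(E(370, -51) + B(-504, -485)) + K(-293, 473) = (-531 + (½ - 1*(-504))) - 415 = (-531 + (½ + 504)) - 415 = (-531 + 1009/2) - 415 = -53/2 - 415 = -883/2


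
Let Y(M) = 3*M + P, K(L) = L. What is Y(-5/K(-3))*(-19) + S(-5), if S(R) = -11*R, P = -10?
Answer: 150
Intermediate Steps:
Y(M) = -10 + 3*M (Y(M) = 3*M - 10 = -10 + 3*M)
Y(-5/K(-3))*(-19) + S(-5) = (-10 + 3*(-5/(-3)))*(-19) - 11*(-5) = (-10 + 3*(-5*(-⅓)))*(-19) + 55 = (-10 + 3*(5/3))*(-19) + 55 = (-10 + 5)*(-19) + 55 = -5*(-19) + 55 = 95 + 55 = 150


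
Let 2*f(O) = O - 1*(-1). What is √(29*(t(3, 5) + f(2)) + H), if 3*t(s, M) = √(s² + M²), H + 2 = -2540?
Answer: √(-89946 + 348*√34)/6 ≈ 49.418*I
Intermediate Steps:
H = -2542 (H = -2 - 2540 = -2542)
t(s, M) = √(M² + s²)/3 (t(s, M) = √(s² + M²)/3 = √(M² + s²)/3)
f(O) = ½ + O/2 (f(O) = (O - 1*(-1))/2 = (O + 1)/2 = (1 + O)/2 = ½ + O/2)
√(29*(t(3, 5) + f(2)) + H) = √(29*(√(5² + 3²)/3 + (½ + (½)*2)) - 2542) = √(29*(√(25 + 9)/3 + (½ + 1)) - 2542) = √(29*(√34/3 + 3/2) - 2542) = √(29*(3/2 + √34/3) - 2542) = √((87/2 + 29*√34/3) - 2542) = √(-4997/2 + 29*√34/3)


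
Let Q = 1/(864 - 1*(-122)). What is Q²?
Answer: 1/972196 ≈ 1.0286e-6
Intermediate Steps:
Q = 1/986 (Q = 1/(864 + 122) = 1/986 ≈ 0.0010142)
Q² = (1/986)² = 1/972196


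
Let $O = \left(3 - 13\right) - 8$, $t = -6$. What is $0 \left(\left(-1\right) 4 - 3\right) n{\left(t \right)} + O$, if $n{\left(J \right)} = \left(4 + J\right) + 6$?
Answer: $-18$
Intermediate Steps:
$n{\left(J \right)} = 10 + J$
$O = -18$ ($O = -10 - 8 = -18$)
$0 \left(\left(-1\right) 4 - 3\right) n{\left(t \right)} + O = 0 \left(\left(-1\right) 4 - 3\right) \left(10 - 6\right) - 18 = 0 \left(-4 - 3\right) 4 - 18 = 0 \left(-7\right) 4 - 18 = 0 \cdot 4 - 18 = 0 - 18 = -18$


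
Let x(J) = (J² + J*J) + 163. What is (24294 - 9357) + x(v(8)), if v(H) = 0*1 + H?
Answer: 15228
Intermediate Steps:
v(H) = H (v(H) = 0 + H = H)
x(J) = 163 + 2*J² (x(J) = (J² + J²) + 163 = 2*J² + 163 = 163 + 2*J²)
(24294 - 9357) + x(v(8)) = (24294 - 9357) + (163 + 2*8²) = 14937 + (163 + 2*64) = 14937 + (163 + 128) = 14937 + 291 = 15228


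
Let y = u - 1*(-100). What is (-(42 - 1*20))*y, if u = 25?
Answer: -2750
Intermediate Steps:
y = 125 (y = 25 - 1*(-100) = 25 + 100 = 125)
(-(42 - 1*20))*y = -(42 - 1*20)*125 = -(42 - 20)*125 = -1*22*125 = -22*125 = -2750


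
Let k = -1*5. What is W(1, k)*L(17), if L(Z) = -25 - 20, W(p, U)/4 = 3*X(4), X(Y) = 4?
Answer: -2160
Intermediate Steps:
k = -5
W(p, U) = 48 (W(p, U) = 4*(3*4) = 4*12 = 48)
L(Z) = -45
W(1, k)*L(17) = 48*(-45) = -2160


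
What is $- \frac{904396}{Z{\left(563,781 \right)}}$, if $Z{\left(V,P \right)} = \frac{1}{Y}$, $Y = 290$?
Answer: $-262274840$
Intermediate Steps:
$Z{\left(V,P \right)} = \frac{1}{290}$
$- \frac{904396}{Z{\left(563,781 \right)}} = - 904396 \frac{1}{\frac{1}{290}} = \left(-904396\right) 290 = -262274840$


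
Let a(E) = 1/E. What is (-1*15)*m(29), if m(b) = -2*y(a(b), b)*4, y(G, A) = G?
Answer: 120/29 ≈ 4.1379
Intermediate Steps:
m(b) = -8/b (m(b) = -2/b*4 = -8/b)
(-1*15)*m(29) = (-1*15)*(-8/29) = -(-120)/29 = -15*(-8/29) = 120/29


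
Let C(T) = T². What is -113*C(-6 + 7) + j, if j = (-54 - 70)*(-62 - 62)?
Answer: 15263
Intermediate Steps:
j = 15376 (j = -124*(-124) = 15376)
-113*C(-6 + 7) + j = -113*(-6 + 7)² + 15376 = -113*1² + 15376 = -113*1 + 15376 = -113 + 15376 = 15263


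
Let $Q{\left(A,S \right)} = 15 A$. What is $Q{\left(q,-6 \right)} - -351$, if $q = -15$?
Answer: $126$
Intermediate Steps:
$Q{\left(q,-6 \right)} - -351 = 15 \left(-15\right) - -351 = -225 + 351 = 126$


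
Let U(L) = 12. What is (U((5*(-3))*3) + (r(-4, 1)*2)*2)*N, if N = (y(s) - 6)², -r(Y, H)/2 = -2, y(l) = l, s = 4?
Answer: 112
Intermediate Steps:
r(Y, H) = 4 (r(Y, H) = -2*(-2) = 4)
N = 4 (N = (4 - 6)² = (-2)² = 4)
(U((5*(-3))*3) + (r(-4, 1)*2)*2)*N = (12 + (4*2)*2)*4 = (12 + 8*2)*4 = (12 + 16)*4 = 28*4 = 112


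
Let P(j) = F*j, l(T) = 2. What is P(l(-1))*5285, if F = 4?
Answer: 42280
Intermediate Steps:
P(j) = 4*j
P(l(-1))*5285 = (4*2)*5285 = 8*5285 = 42280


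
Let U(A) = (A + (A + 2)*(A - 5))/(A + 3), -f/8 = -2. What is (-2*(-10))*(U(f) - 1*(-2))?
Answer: 5040/19 ≈ 265.26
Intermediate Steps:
f = 16 (f = -8*(-2) = 16)
U(A) = (A + (-5 + A)*(2 + A))/(3 + A) (U(A) = (A + (2 + A)*(-5 + A))/(3 + A) = (A + (-5 + A)*(2 + A))/(3 + A))
(-2*(-10))*(U(f) - 1*(-2)) = (-2*(-10))*((-10 + 16² - 2*16)/(3 + 16) - 1*(-2)) = 20*((-10 + 256 - 32)/19 + 2) = 20*((1/19)*214 + 2) = 20*(214/19 + 2) = 20*(252/19) = 5040/19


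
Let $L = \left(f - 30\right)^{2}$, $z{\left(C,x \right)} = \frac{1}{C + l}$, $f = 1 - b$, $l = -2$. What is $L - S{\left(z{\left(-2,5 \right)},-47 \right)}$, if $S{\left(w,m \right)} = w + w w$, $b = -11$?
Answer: $\frac{5187}{16} \approx 324.19$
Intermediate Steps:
$f = 12$ ($f = 1 - -11 = 1 + 11 = 12$)
$z{\left(C,x \right)} = \frac{1}{-2 + C}$ ($z{\left(C,x \right)} = \frac{1}{C - 2} = \frac{1}{-2 + C}$)
$S{\left(w,m \right)} = w + w^{2}$
$L = 324$ ($L = \left(12 - 30\right)^{2} = \left(-18\right)^{2} = 324$)
$L - S{\left(z{\left(-2,5 \right)},-47 \right)} = 324 - \frac{1 + \frac{1}{-2 - 2}}{-2 - 2} = 324 - \frac{1 + \frac{1}{-4}}{-4} = 324 - - \frac{1 - \frac{1}{4}}{4} = 324 - \left(- \frac{1}{4}\right) \frac{3}{4} = 324 - - \frac{3}{16} = 324 + \frac{3}{16} = \frac{5187}{16}$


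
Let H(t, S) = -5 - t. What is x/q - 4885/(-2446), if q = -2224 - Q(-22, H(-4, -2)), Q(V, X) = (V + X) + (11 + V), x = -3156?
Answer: 3069621/892790 ≈ 3.4382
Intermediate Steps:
Q(V, X) = 11 + X + 2*V
q = -2190 (q = -2224 - (11 + (-5 - 1*(-4)) + 2*(-22)) = -2224 - (11 + (-5 + 4) - 44) = -2224 - (11 - 1 - 44) = -2224 - 1*(-34) = -2224 + 34 = -2190)
x/q - 4885/(-2446) = -3156/(-2190) - 4885/(-2446) = -3156*(-1/2190) - 4885*(-1/2446) = 526/365 + 4885/2446 = 3069621/892790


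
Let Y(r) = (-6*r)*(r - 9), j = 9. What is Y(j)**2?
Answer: 0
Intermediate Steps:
Y(r) = -6*r*(-9 + r) (Y(r) = (-6*r)*(-9 + r) = -6*r*(-9 + r))
Y(j)**2 = (6*9*(9 - 1*9))**2 = (6*9*(9 - 9))**2 = (6*9*0)**2 = 0**2 = 0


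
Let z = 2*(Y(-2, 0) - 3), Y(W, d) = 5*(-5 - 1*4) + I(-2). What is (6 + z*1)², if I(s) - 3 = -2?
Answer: 7744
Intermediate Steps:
I(s) = 1 (I(s) = 3 - 2 = 1)
Y(W, d) = -44 (Y(W, d) = 5*(-5 - 1*4) + 1 = 5*(-5 - 4) + 1 = 5*(-9) + 1 = -45 + 1 = -44)
z = -94 (z = 2*(-44 - 3) = 2*(-47) = -94)
(6 + z*1)² = (6 - 94*1)² = (6 - 94)² = (-88)² = 7744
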